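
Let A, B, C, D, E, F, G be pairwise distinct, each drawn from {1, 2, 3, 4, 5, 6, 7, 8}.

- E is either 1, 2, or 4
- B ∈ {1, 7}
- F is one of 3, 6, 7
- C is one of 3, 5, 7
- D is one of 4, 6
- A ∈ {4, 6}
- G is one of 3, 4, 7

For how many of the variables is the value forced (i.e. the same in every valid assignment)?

3

The 7 variables together cover exactly {1, 2, 3, 4, 5, 6, 7} — 7 values for 7 variables — and 2 appears only in E's list, so E = 2.
The 6 still-open variables together cover exactly {1, 3, 4, 5, 6, 7} — 6 values for 6 variables — and 1 appears only in B's list, so B = 1.
The 5 still-open variables draw from only 5 values {3, 4, 5, 6, 7}, so each is used; only C can be 5, hence C = 5.
A and D share exactly the 2 values {4, 6}; by pigeonhole those values go to them, so strike 4, 6 from F, G.
Determined: B=1, C=5, E=2. The other variables each still have more than one consistent value. That makes 3.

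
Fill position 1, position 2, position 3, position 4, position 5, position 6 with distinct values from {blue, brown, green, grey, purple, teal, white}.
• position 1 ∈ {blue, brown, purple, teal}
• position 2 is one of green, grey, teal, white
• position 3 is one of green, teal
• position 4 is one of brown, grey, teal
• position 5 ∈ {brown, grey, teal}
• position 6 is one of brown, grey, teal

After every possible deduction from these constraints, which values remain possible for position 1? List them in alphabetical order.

blue, purple

The 3 variables position 4, position 5, position 6 are confined to {brown, grey, teal}, which locks those values in; drop them from position 1, position 2, position 3.
position 3 has just one choice, so position 3 = green. Strike green from position 2.
position 2 has just one choice, so position 2 = white.
No further eliminations apply; position 1 can still be any of blue, purple.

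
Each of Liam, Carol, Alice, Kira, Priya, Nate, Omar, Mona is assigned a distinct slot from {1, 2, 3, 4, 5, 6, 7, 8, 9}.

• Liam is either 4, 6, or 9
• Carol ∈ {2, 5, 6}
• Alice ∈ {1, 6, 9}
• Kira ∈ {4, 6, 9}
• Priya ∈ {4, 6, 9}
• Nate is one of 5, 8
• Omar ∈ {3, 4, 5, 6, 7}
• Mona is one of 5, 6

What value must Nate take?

8

The 3 variables Liam, Kira, Priya are confined to {4, 6, 9}, which locks those values in; drop them from Carol, Alice, Omar, Mona.
That leaves Alice = 1.
Mona must be 5 (only option left). Eliminate 5 elsewhere: Carol, Nate, Omar.
So Nate = 8.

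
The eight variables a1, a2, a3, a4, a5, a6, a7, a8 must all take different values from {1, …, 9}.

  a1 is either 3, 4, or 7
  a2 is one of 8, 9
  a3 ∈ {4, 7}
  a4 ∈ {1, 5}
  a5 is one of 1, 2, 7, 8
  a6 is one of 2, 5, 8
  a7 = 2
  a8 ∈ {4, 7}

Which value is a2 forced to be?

a7 has just one choice, so a7 = 2. So a5, a6 can't be 2.
The 7 still-open variables together cover exactly {1, 3, 4, 5, 7, 8, 9} — 7 values for 7 variables — and 3 appears only in a1's list, so a1 = 3.
Among the 6 still-open variables, 9 fits only a2 (and all 6 values in {1, 4, 5, 7, 8, 9} must be used), so a2 = 9.

9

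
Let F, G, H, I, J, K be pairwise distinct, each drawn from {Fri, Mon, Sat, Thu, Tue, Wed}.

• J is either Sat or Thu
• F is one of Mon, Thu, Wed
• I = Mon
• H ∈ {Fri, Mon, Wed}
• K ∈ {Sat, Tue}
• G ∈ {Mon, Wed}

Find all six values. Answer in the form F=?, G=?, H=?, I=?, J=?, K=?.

I must be Mon (only option left). Remove Mon from F, G, H.
That leaves G = Wed. Remove Wed from F, H.
H must be Fri (only option left).
F must be Thu (only option left). So J can't be Thu.
J's domain is down to {Sat}, so J = Sat. So K can't be Sat.
K must be Tue (only option left).

F=Thu, G=Wed, H=Fri, I=Mon, J=Sat, K=Tue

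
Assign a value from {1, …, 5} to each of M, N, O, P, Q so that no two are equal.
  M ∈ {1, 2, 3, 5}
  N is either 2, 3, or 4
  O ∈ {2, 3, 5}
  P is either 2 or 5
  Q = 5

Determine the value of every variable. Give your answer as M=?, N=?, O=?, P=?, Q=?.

Q's domain is down to {5}, so Q = 5. Eliminate 5 elsewhere: M, O, P.
P has just one choice, so P = 2. Eliminate 2 elsewhere: M, N, O.
O has just one choice, so O = 3. Eliminate 3 elsewhere: M, N.
M's domain is down to {1}, so M = 1.
N's domain is down to {4}, so N = 4.

M=1, N=4, O=3, P=2, Q=5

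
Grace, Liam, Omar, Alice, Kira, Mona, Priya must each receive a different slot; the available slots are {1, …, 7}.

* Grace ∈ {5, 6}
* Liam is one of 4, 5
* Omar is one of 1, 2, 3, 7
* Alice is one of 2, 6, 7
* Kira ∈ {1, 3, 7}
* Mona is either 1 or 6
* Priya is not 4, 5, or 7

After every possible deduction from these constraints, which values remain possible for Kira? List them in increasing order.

Among the 7 variables, 4 fits only Liam (and all 7 values in {1, 2, 3, 4, 5, 6, 7} must be used), so Liam = 4.
The 6 still-open variables together cover exactly {1, 2, 3, 5, 6, 7} — 6 values for 6 variables — and 5 appears only in Grace's list, so Grace = 5.
No further eliminations apply; Kira can still be any of 1, 3, 7.

1, 3, 7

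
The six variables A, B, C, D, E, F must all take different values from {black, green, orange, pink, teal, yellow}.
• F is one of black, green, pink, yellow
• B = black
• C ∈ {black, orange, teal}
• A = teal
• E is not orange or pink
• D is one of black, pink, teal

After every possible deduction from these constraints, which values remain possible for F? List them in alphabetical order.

green, yellow

A's domain is down to {teal}, so A = teal. Remove teal from C, D, E.
B must be black (only option left). So C, D, E, F can't be black.
C's domain is down to {orange}, so C = orange.
D's domain is down to {pink}, so D = pink. Remove pink from F.
No further eliminations apply; F can still be any of green, yellow.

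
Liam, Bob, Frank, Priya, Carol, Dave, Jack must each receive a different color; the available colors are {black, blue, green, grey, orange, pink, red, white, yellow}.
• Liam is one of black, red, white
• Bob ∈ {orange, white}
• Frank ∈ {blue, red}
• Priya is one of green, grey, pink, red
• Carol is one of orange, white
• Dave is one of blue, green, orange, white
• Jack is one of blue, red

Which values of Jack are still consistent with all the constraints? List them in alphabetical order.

blue, red

Bob and Carol share exactly the 2 values {orange, white}; by pigeonhole those values go to them, so strike orange, white from Liam, Dave.
Frank and Jack between them cover only {blue, red} — a naked pair. Remove those values from Liam, Priya, Dave.
Liam's domain is down to {black}, so Liam = black.
Dave must be green (only option left). Strike green from Priya.
No further eliminations apply; Jack can still be any of blue, red.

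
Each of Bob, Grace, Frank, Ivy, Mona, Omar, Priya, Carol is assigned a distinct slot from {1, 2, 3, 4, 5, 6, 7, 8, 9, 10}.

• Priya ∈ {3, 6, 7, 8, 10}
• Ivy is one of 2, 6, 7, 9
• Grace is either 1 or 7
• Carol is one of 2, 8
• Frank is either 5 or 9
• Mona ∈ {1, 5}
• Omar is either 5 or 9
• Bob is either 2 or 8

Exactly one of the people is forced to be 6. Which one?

Bob and Carol share exactly the 2 values {2, 8}; by pigeonhole those values go to them, so strike 2, 8 from Ivy, Priya.
The 2 variables Frank and Omar are confined to {5, 9}, which locks those values in; drop them from Ivy, Mona.
Mona's domain is down to {1}, so Mona = 1. So Grace can't be 1.
Grace's domain is down to {7}, so Grace = 7. Strike 7 from Ivy, Priya.
So 6 goes to Ivy.

Ivy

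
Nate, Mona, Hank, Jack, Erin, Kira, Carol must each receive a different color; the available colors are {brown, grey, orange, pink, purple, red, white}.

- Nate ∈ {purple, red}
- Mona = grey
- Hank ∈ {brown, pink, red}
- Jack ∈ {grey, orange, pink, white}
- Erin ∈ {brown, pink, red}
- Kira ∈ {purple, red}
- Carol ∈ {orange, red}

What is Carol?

orange

Mona must be grey (only option left). Strike grey from Jack.
Among the 6 still-open variables, white fits only Jack (and all 6 values in {brown, orange, pink, purple, red, white} must be used), so Jack = white.
The 5 still-open variables together cover exactly {brown, orange, pink, purple, red} — 5 values for 5 variables — and orange appears only in Carol's list, so Carol = orange.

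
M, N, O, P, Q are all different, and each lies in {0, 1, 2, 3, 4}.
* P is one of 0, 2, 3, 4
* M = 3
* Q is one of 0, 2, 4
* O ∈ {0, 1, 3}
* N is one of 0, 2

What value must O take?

M has just one choice, so M = 3. So O, P can't be 3.
The 4 still-open variables together cover exactly {0, 1, 2, 4} — 4 values for 4 variables — and 1 appears only in O's list, so O = 1.

1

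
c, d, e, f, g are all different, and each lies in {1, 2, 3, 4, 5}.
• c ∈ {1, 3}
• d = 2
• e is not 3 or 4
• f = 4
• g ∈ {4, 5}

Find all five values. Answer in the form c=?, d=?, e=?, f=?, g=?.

d's domain is down to {2}, so d = 2. Remove 2 from e.
f must be 4 (only option left). Remove 4 from g.
g's domain is down to {5}, so g = 5. Strike 5 from e.
e has just one choice, so e = 1. Remove 1 from c.
c must be 3 (only option left).

c=3, d=2, e=1, f=4, g=5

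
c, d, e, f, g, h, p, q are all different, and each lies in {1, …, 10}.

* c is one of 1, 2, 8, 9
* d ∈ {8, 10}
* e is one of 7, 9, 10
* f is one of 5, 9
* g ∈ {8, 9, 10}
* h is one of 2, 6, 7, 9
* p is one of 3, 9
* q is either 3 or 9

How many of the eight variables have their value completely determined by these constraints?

p and q share exactly the 2 values {3, 9}; by pigeonhole those values go to them, so strike 3, 9 from c, e, f, g, h.
f has just one choice, so f = 5.
d and g between them cover only {8, 10} — a naked pair. Remove those values from c, e.
That leaves e = 7. So h can't be 7.
Determined: e=7, f=5. The other variables each still have more than one consistent value. That makes 2.

2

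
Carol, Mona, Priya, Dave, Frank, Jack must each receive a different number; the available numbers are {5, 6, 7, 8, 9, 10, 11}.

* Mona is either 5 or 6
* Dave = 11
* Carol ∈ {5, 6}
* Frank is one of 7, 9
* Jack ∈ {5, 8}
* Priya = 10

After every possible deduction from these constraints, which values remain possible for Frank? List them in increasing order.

7, 9

Priya's domain is down to {10}, so Priya = 10.
Dave has just one choice, so Dave = 11.
Carol and Mona between them cover only {5, 6} — a naked pair. Remove those values from Jack.
That leaves Jack = 8.
No further eliminations apply; Frank can still be any of 7, 9.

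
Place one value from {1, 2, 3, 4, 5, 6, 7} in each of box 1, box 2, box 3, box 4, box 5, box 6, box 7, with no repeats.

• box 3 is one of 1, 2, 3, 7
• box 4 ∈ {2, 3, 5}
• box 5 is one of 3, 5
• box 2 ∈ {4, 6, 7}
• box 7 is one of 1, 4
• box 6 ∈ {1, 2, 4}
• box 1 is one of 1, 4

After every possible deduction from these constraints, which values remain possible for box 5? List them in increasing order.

Among the 7 variables, 6 fits only box 2 (and all 7 values in {1, 2, 3, 4, 5, 6, 7} must be used), so box 2 = 6.
The 6 still-open variables together cover exactly {1, 2, 3, 4, 5, 7} — 6 values for 6 variables — and 7 appears only in box 3's list, so box 3 = 7.
box 1 and box 7 share exactly the 2 values {1, 4}; by pigeonhole those values go to them, so strike 1, 4 from box 6.
box 6's domain is down to {2}, so box 6 = 2. So box 4 can't be 2.
No further eliminations apply; box 5 can still be any of 3, 5.

3, 5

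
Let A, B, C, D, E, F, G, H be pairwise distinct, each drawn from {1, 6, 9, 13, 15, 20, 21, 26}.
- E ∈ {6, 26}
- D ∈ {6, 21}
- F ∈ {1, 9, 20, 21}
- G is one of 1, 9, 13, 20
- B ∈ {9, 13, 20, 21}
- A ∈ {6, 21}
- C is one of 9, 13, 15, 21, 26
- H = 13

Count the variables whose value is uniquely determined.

H's domain is down to {13}, so H = 13. Strike 13 from B, C, G.
The 7 still-open variables together cover exactly {1, 6, 9, 15, 20, 21, 26} — 7 values for 7 variables — and 15 appears only in C's list, so C = 15.
The 6 still-open variables draw from only 6 values {1, 6, 9, 20, 21, 26}, so each is used; only E can be 26, hence E = 26.
A and D share exactly the 2 values {6, 21}; by pigeonhole those values go to them, so strike 6, 21 from B, F.
Determined: C=15, E=26, H=13. The other variables each still have more than one consistent value. That makes 3.

3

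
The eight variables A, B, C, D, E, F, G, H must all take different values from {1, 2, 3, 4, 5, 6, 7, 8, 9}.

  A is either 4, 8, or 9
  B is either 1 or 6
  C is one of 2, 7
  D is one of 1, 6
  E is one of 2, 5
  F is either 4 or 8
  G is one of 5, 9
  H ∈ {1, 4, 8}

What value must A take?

Among the 8 variables, 7 fits only C (and all 8 values in {1, 2, 4, 5, 6, 7, 8, 9} must be used), so C = 7.
The 7 still-open variables together cover exactly {1, 2, 4, 5, 6, 8, 9} — 7 values for 7 variables — and 2 appears only in E's list, so E = 2.
The 6 still-open variables together cover exactly {1, 4, 5, 6, 8, 9} — 6 values for 6 variables — and 5 appears only in G's list, so G = 5.
Among the 5 still-open variables, 9 fits only A (and all 5 values in {1, 4, 6, 8, 9} must be used), so A = 9.

9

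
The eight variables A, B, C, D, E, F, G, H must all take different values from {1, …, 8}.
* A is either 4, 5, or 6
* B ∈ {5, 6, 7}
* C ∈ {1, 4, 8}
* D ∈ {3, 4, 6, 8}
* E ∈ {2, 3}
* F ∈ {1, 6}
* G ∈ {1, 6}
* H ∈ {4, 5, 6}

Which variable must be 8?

C

The 8 variables together cover exactly {1, 2, 3, 4, 5, 6, 7, 8} — 8 values for 8 variables — and 2 appears only in E's list, so E = 2.
The 7 still-open variables together cover exactly {1, 3, 4, 5, 6, 7, 8} — 7 values for 7 variables — and 3 appears only in D's list, so D = 3.
The 6 still-open variables draw from only 6 values {1, 4, 5, 6, 7, 8}, so each is used; only B can be 7, hence B = 7.
Among the 5 still-open variables, 8 fits only C (and all 5 values in {1, 4, 5, 6, 8} must be used), so C = 8.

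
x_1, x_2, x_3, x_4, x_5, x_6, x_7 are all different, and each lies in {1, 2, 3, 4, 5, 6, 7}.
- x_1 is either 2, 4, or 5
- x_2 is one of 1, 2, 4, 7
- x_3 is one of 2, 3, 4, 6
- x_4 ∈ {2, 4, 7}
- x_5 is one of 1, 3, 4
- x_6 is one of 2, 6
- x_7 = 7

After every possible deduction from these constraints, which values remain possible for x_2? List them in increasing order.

x_7 has just one choice, so x_7 = 7. Strike 7 from x_2, x_4.
The 6 still-open variables draw from only 6 values {1, 2, 3, 4, 5, 6}, so each is used; only x_1 can be 5, hence x_1 = 5.
No further eliminations apply; x_2 can still be any of 1, 2, 4.

1, 2, 4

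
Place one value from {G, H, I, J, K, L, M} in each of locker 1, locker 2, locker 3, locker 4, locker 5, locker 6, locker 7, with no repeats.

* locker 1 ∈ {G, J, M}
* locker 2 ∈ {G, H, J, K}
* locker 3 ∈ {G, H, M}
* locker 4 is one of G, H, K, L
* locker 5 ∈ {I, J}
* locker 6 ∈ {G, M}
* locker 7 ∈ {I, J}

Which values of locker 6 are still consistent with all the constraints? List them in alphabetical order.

The 7 variables draw from only 7 values {G, H, I, J, K, L, M}, so each is used; only locker 4 can be L, hence locker 4 = L.
The 6 still-open variables together cover exactly {G, H, I, J, K, M} — 6 values for 6 variables — and K appears only in locker 2's list, so locker 2 = K.
The 5 still-open variables together cover exactly {G, H, I, J, M} — 5 values for 5 variables — and H appears only in locker 3's list, so locker 3 = H.
locker 5 and locker 7 share exactly the 2 values {I, J}; by pigeonhole those values go to them, so strike I, J from locker 1.
No further eliminations apply; locker 6 can still be any of G, M.

G, M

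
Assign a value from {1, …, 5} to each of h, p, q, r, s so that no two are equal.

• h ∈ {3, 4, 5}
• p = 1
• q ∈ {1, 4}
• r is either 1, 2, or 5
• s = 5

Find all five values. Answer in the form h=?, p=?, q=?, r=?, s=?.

p must be 1 (only option left). Remove 1 from q, r.
q has just one choice, so q = 4. Remove 4 from h.
s's domain is down to {5}, so s = 5. Remove 5 from h, r.
h's domain is down to {3}, so h = 3.
r has just one choice, so r = 2.

h=3, p=1, q=4, r=2, s=5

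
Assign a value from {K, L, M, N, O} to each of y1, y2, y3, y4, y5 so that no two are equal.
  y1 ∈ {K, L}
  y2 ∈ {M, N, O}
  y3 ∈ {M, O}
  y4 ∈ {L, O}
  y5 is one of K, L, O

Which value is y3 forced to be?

The 5 variables together cover exactly {K, L, M, N, O} — 5 values for 5 variables — and N appears only in y2's list, so y2 = N.
The 4 still-open variables draw from only 4 values {K, L, M, O}, so each is used; only y3 can be M, hence y3 = M.

M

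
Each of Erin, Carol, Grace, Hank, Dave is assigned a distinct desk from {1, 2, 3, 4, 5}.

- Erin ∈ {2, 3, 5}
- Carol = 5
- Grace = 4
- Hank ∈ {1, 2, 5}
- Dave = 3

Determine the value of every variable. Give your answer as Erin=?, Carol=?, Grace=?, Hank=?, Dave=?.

Carol's domain is down to {5}, so Carol = 5. Remove 5 from Erin, Hank.
Grace has just one choice, so Grace = 4.
Dave has just one choice, so Dave = 3. So Erin can't be 3.
That leaves Erin = 2. Eliminate 2 elsewhere: Hank.
Hank must be 1 (only option left).

Erin=2, Carol=5, Grace=4, Hank=1, Dave=3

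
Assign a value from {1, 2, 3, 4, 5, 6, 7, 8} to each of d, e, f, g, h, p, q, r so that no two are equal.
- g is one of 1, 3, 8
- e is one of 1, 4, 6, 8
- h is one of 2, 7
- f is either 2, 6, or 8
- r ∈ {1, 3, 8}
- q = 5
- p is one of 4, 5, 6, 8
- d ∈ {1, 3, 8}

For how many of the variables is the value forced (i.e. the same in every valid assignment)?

3

q must be 5 (only option left). Strike 5 from p.
Among the 7 still-open variables, 7 fits only h (and all 7 values in {1, 2, 3, 4, 6, 7, 8} must be used), so h = 7.
The 6 still-open variables together cover exactly {1, 2, 3, 4, 6, 8} — 6 values for 6 variables — and 2 appears only in f's list, so f = 2.
d, g, r share exactly the 3 values {1, 3, 8}; by pigeonhole those values go to them, so strike 1, 3, 8 from e, p.
Determined: f=2, h=7, q=5. The other variables each still have more than one consistent value. That makes 3.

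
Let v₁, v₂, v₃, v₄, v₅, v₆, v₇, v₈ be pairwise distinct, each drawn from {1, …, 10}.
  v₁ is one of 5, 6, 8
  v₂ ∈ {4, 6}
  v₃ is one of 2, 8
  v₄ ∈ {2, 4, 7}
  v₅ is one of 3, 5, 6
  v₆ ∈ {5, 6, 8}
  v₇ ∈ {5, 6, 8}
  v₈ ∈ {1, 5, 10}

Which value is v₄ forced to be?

7

The 3 variables v₁, v₆, v₇ are confined to {5, 6, 8}, which locks those values in; drop them from v₂, v₃, v₅, v₈.
v₂ must be 4 (only option left). So v₄ can't be 4.
v₃ has just one choice, so v₃ = 2. So v₄ can't be 2.
So v₄ = 7.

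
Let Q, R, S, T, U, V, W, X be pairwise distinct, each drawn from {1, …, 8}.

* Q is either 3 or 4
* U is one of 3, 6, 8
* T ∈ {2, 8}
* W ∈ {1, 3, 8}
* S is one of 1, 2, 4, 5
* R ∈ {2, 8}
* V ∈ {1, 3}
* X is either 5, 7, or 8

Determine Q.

The 8 variables draw from only 8 values {1, 2, 3, 4, 5, 6, 7, 8}, so each is used; only U can be 6, hence U = 6.
Among the 7 still-open variables, 7 fits only X (and all 7 values in {1, 2, 3, 4, 5, 7, 8} must be used), so X = 7.
The 6 still-open variables together cover exactly {1, 2, 3, 4, 5, 8} — 6 values for 6 variables — and 5 appears only in S's list, so S = 5.
The 5 still-open variables draw from only 5 values {1, 2, 3, 4, 8}, so each is used; only Q can be 4, hence Q = 4.

4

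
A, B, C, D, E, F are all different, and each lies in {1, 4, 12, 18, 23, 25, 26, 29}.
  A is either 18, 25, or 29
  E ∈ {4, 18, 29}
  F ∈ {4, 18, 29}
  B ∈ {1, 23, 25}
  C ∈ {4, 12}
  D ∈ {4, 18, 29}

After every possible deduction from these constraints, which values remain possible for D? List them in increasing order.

D, E, F share exactly the 3 values {4, 18, 29}; by pigeonhole those values go to them, so strike 4, 18, 29 from A, C.
A has just one choice, so A = 25. Strike 25 from B.
That leaves C = 12.
No further eliminations apply; D can still be any of 4, 18, 29.

4, 18, 29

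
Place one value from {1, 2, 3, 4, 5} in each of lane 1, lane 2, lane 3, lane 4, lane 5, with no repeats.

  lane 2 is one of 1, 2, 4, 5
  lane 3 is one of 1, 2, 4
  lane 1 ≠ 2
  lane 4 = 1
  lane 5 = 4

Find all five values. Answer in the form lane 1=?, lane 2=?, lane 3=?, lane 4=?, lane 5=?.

lane 4 has just one choice, so lane 4 = 1. Eliminate 1 elsewhere: lane 1, lane 2, lane 3.
That leaves lane 5 = 4. So lane 1, lane 2, lane 3 can't be 4.
lane 3 has just one choice, so lane 3 = 2. Strike 2 from lane 2.
That leaves lane 2 = 5. Eliminate 5 elsewhere: lane 1.
That leaves lane 1 = 3.

lane 1=3, lane 2=5, lane 3=2, lane 4=1, lane 5=4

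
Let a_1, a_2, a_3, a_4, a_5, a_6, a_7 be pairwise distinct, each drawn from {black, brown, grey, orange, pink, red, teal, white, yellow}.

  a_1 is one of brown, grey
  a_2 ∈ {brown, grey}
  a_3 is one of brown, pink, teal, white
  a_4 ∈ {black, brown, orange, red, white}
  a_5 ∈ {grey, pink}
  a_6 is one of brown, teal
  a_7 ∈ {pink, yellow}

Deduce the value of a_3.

white

a_1 and a_2 between them cover only {brown, grey} — a naked pair. Remove those values from a_3, a_4, a_5, a_6.
a_5 has just one choice, so a_5 = pink. Eliminate pink elsewhere: a_3, a_7.
a_6's domain is down to {teal}, so a_6 = teal. Remove teal from a_3.
So a_3 = white.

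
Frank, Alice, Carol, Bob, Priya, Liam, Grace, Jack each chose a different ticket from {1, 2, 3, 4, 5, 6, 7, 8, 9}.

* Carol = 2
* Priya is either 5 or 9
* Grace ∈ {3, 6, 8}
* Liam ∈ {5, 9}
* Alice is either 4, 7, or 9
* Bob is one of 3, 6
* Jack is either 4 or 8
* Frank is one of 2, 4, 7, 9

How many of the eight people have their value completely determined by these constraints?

2

Carol's domain is down to {2}, so Carol = 2. Strike 2 from Frank.
Priya and Liam between them cover only {5, 9} — a naked pair. Remove those values from Frank, Alice.
Frank and Alice share exactly the 2 values {4, 7}; by pigeonhole those values go to them, so strike 4, 7 from Jack.
Jack's domain is down to {8}, so Jack = 8. Eliminate 8 elsewhere: Grace.
Determined: Carol=2, Jack=8. The other people each still have more than one consistent value. That makes 2.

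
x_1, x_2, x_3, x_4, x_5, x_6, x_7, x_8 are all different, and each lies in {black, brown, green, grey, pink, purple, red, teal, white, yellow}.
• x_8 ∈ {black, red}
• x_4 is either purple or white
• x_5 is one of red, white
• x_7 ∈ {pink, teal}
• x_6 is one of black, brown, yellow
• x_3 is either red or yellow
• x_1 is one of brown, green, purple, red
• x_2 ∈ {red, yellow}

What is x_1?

x_2 and x_3 share exactly the 2 values {red, yellow}; by pigeonhole those values go to them, so strike red, yellow from x_1, x_5, x_6, x_8.
x_5 has just one choice, so x_5 = white. Remove white from x_4.
x_8's domain is down to {black}, so x_8 = black. So x_6 can't be black.
x_4 has just one choice, so x_4 = purple. Remove purple from x_1.
x_6 has just one choice, so x_6 = brown. So x_1 can't be brown.
So x_1 = green.

green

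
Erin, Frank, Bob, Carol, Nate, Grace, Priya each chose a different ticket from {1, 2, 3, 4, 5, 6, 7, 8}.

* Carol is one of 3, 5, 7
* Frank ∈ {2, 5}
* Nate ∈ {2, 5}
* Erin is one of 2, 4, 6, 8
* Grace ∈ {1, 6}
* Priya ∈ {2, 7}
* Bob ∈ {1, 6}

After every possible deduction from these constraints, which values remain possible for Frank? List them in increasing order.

2, 5

Frank and Nate between them cover only {2, 5} — a naked pair. Remove those values from Erin, Carol, Priya.
That leaves Priya = 7. So Carol can't be 7.
That leaves Carol = 3.
Bob and Grace between them cover only {1, 6} — a naked pair. Remove those values from Erin.
No further eliminations apply; Frank can still be any of 2, 5.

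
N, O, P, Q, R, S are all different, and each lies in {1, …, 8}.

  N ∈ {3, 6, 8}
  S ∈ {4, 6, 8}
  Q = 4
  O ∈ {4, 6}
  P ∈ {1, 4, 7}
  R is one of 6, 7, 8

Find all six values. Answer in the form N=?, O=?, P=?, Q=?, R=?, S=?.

N=3, O=6, P=1, Q=4, R=7, S=8

Q must be 4 (only option left). Eliminate 4 elsewhere: O, P, S.
O's domain is down to {6}, so O = 6. Remove 6 from N, R, S.
S must be 8 (only option left). Strike 8 from N, R.
That leaves N = 3.
That leaves R = 7. Remove 7 from P.
P must be 1 (only option left).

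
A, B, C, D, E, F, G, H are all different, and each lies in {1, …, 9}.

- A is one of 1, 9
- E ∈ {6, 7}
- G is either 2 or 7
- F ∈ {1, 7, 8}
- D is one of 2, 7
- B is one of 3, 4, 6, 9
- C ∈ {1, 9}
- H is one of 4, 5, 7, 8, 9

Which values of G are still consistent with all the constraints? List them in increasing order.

2, 7

A and C share exactly the 2 values {1, 9}; by pigeonhole those values go to them, so strike 1, 9 from B, F, H.
D and G share exactly the 2 values {2, 7}; by pigeonhole those values go to them, so strike 2, 7 from E, F, H.
E has just one choice, so E = 6. Remove 6 from B.
F has just one choice, so F = 8. Strike 8 from H.
No further eliminations apply; G can still be any of 2, 7.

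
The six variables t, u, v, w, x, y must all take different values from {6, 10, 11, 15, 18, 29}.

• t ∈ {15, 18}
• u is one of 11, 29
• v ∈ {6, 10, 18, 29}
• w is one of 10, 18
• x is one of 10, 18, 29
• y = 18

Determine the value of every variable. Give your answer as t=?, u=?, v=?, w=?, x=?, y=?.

t=15, u=11, v=6, w=10, x=29, y=18

y has just one choice, so y = 18. Eliminate 18 elsewhere: t, v, w, x.
t's domain is down to {15}, so t = 15.
w has just one choice, so w = 10. So v, x can't be 10.
That leaves x = 29. Eliminate 29 elsewhere: u, v.
u's domain is down to {11}, so u = 11.
v has just one choice, so v = 6.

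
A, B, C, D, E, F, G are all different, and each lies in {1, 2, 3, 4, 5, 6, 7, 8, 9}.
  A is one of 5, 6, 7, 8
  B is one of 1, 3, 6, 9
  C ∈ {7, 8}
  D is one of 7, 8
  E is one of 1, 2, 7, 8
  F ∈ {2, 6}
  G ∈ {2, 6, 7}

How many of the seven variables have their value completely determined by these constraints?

2

C and D share exactly the 2 values {7, 8}; by pigeonhole those values go to them, so strike 7, 8 from A, E, G.
F and G share exactly the 2 values {2, 6}; by pigeonhole those values go to them, so strike 2, 6 from A, B, E.
That leaves A = 5.
E must be 1 (only option left). So B can't be 1.
Determined: A=5, E=1. The other variables each still have more than one consistent value. That makes 2.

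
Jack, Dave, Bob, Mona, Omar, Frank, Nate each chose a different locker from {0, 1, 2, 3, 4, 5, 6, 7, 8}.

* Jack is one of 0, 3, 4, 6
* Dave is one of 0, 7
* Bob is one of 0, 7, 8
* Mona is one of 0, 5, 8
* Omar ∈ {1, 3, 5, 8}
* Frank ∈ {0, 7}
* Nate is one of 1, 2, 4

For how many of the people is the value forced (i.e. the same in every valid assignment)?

2

Dave and Frank between them cover only {0, 7} — a naked pair. Remove those values from Jack, Bob, Mona.
Bob has just one choice, so Bob = 8. Eliminate 8 elsewhere: Mona, Omar.
That leaves Mona = 5. Eliminate 5 elsewhere: Omar.
Determined: Bob=8, Mona=5. The other people each still have more than one consistent value. That makes 2.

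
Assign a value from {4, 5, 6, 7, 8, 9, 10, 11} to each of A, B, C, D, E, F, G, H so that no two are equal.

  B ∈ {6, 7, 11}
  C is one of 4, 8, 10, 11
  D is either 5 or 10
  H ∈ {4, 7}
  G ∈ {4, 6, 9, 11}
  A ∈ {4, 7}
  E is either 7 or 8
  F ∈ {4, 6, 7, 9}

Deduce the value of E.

8

The 8 variables draw from only 8 values {4, 5, 6, 7, 8, 9, 10, 11}, so each is used; only D can be 5, hence D = 5.
The 7 still-open variables together cover exactly {4, 6, 7, 8, 9, 10, 11} — 7 values for 7 variables — and 10 appears only in C's list, so C = 10.
The 6 still-open variables draw from only 6 values {4, 6, 7, 8, 9, 11}, so each is used; only E can be 8, hence E = 8.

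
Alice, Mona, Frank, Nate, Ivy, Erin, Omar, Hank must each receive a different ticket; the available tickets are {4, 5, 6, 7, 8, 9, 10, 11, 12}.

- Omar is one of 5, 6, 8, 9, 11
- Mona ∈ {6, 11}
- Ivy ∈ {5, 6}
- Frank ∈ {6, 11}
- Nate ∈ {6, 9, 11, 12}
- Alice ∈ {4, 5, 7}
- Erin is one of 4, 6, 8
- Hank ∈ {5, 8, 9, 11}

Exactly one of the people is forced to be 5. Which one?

Ivy

Among the 8 variables, 7 fits only Alice (and all 8 values in {4, 5, 6, 7, 8, 9, 11, 12} must be used), so Alice = 7.
The 7 still-open variables together cover exactly {4, 5, 6, 8, 9, 11, 12} — 7 values for 7 variables — and 4 appears only in Erin's list, so Erin = 4.
Among the 6 still-open variables, 12 fits only Nate (and all 6 values in {5, 6, 8, 9, 11, 12} must be used), so Nate = 12.
Mona and Frank share exactly the 2 values {6, 11}; by pigeonhole those values go to them, so strike 6, 11 from Ivy, Omar, Hank.
So 5 goes to Ivy.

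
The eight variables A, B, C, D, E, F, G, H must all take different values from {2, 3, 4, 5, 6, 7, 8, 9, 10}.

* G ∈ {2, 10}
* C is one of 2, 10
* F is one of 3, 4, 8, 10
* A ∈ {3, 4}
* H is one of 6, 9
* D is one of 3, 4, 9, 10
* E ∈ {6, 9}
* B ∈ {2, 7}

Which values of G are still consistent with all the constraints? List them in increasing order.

2, 10

Among the 8 variables, 7 fits only B (and all 8 values in {2, 3, 4, 6, 7, 8, 9, 10} must be used), so B = 7.
The 7 still-open variables together cover exactly {2, 3, 4, 6, 8, 9, 10} — 7 values for 7 variables — and 8 appears only in F's list, so F = 8.
The 2 variables C and G are confined to {2, 10}, which locks those values in; drop them from D.
The 2 variables E and H are confined to {6, 9}, which locks those values in; drop them from D.
No further eliminations apply; G can still be any of 2, 10.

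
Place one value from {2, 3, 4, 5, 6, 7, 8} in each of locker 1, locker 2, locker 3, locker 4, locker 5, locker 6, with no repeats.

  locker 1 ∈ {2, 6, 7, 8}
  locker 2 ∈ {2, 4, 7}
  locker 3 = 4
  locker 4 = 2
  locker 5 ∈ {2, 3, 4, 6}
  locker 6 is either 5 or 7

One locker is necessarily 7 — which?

locker 3 must be 4 (only option left). Strike 4 from locker 2, locker 5.
locker 4 must be 2 (only option left). Remove 2 from locker 1, locker 2, locker 5.
So 7 goes to locker 2.

locker 2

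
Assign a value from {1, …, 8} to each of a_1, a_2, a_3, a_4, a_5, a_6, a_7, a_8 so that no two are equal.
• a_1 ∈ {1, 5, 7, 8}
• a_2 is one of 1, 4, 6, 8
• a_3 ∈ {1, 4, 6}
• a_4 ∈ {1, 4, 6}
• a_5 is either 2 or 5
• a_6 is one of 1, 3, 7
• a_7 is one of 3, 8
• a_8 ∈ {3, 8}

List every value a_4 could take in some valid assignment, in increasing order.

1, 4, 6

The 8 variables together cover exactly {1, 2, 3, 4, 5, 6, 7, 8} — 8 values for 8 variables — and 2 appears only in a_5's list, so a_5 = 2.
The 7 still-open variables together cover exactly {1, 3, 4, 5, 6, 7, 8} — 7 values for 7 variables — and 5 appears only in a_1's list, so a_1 = 5.
The 6 still-open variables draw from only 6 values {1, 3, 4, 6, 7, 8}, so each is used; only a_6 can be 7, hence a_6 = 7.
a_7 and a_8 share exactly the 2 values {3, 8}; by pigeonhole those values go to them, so strike 3, 8 from a_2.
No further eliminations apply; a_4 can still be any of 1, 4, 6.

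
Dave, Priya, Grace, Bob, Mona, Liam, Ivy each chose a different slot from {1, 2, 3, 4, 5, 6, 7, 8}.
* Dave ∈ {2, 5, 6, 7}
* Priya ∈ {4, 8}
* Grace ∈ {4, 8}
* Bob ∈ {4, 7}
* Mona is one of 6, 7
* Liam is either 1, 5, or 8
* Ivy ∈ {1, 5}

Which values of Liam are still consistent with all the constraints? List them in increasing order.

The 7 variables together cover exactly {1, 2, 4, 5, 6, 7, 8} — 7 values for 7 variables — and 2 appears only in Dave's list, so Dave = 2.
The 6 still-open variables draw from only 6 values {1, 4, 5, 6, 7, 8}, so each is used; only Mona can be 6, hence Mona = 6.
The 5 still-open variables together cover exactly {1, 4, 5, 7, 8} — 5 values for 5 variables — and 7 appears only in Bob's list, so Bob = 7.
Priya and Grace between them cover only {4, 8} — a naked pair. Remove those values from Liam.
No further eliminations apply; Liam can still be any of 1, 5.

1, 5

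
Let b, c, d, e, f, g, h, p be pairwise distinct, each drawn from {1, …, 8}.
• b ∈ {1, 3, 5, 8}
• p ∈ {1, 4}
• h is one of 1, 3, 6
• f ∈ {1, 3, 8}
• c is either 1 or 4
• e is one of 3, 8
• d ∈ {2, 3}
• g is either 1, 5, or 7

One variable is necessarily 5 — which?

b

The 8 variables together cover exactly {1, 2, 3, 4, 5, 6, 7, 8} — 8 values for 8 variables — and 2 appears only in d's list, so d = 2.
The 7 still-open variables together cover exactly {1, 3, 4, 5, 6, 7, 8} — 7 values for 7 variables — and 6 appears only in h's list, so h = 6.
The 6 still-open variables together cover exactly {1, 3, 4, 5, 7, 8} — 6 values for 6 variables — and 7 appears only in g's list, so g = 7.
Among the 5 still-open variables, 5 fits only b (and all 5 values in {1, 3, 4, 5, 8} must be used), so b = 5.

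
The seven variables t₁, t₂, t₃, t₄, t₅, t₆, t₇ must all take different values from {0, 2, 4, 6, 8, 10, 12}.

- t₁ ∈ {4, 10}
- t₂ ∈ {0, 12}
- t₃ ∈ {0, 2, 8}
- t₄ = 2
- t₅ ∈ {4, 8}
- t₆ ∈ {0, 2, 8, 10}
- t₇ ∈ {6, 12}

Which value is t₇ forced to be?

6

t₄ has just one choice, so t₄ = 2. So t₃, t₆ can't be 2.
Among the 6 still-open variables, 6 fits only t₇ (and all 6 values in {0, 4, 6, 8, 10, 12} must be used), so t₇ = 6.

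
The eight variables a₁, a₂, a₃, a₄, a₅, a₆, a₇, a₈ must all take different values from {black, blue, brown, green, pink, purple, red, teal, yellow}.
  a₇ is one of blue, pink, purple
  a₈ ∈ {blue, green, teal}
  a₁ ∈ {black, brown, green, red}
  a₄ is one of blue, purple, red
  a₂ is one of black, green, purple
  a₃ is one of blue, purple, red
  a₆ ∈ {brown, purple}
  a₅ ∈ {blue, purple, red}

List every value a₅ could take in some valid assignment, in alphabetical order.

blue, purple, red

Among the 8 variables, pink fits only a₇ (and all 8 values in {black, blue, brown, green, pink, purple, red, teal} must be used), so a₇ = pink.
The 7 still-open variables draw from only 7 values {black, blue, brown, green, purple, red, teal}, so each is used; only a₈ can be teal, hence a₈ = teal.
The 3 variables a₃, a₄, a₅ are confined to {blue, purple, red}, which locks those values in; drop them from a₁, a₂, a₆.
a₆ must be brown (only option left). Strike brown from a₁.
No further eliminations apply; a₅ can still be any of blue, purple, red.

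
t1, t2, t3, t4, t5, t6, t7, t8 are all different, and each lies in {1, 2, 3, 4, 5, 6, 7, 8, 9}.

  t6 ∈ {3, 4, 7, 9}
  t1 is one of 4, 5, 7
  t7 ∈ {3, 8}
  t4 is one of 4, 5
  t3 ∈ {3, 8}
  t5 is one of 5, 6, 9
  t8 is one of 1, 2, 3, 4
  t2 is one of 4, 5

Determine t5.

6

t2 and t4 between them cover only {4, 5} — a naked pair. Remove those values from t1, t5, t6, t8.
t1's domain is down to {7}, so t1 = 7. So t6 can't be 7.
t3 and t7 between them cover only {3, 8} — a naked pair. Remove those values from t6, t8.
t6's domain is down to {9}, so t6 = 9. So t5 can't be 9.
So t5 = 6.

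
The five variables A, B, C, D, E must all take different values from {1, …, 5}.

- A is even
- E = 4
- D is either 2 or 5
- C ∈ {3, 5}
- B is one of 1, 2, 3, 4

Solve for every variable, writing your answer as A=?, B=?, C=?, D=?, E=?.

E's domain is down to {4}, so E = 4. So A, B can't be 4.
A has just one choice, so A = 2. So B, D can't be 2.
D's domain is down to {5}, so D = 5. Strike 5 from C.
That leaves C = 3. Remove 3 from B.
B has just one choice, so B = 1.

A=2, B=1, C=3, D=5, E=4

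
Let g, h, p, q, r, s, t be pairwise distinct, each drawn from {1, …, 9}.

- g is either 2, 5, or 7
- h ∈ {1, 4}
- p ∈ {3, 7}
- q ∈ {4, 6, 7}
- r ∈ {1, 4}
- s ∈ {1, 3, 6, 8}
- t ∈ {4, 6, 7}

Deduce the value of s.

8

h and r share exactly the 2 values {1, 4}; by pigeonhole those values go to them, so strike 1, 4 from q, s, t.
q and t share exactly the 2 values {6, 7}; by pigeonhole those values go to them, so strike 6, 7 from g, p, s.
That leaves p = 3. Remove 3 from s.
So s = 8.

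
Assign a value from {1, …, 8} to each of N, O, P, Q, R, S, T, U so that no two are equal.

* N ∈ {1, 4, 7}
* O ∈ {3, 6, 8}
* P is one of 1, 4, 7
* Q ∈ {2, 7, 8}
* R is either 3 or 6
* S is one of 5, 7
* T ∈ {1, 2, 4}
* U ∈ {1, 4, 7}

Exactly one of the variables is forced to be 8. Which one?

The 8 variables together cover exactly {1, 2, 3, 4, 5, 6, 7, 8} — 8 values for 8 variables — and 5 appears only in S's list, so S = 5.
The 3 variables N, P, U are confined to {1, 4, 7}, which locks those values in; drop them from Q, T.
That leaves T = 2. So Q can't be 2.
So 8 goes to Q.

Q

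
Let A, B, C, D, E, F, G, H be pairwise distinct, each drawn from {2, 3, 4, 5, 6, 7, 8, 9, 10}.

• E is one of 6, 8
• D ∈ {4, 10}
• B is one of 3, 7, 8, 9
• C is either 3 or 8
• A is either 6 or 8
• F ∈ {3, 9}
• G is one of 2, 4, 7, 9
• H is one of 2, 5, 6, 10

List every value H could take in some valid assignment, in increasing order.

2, 5, 10

The 2 variables A and E are confined to {6, 8}, which locks those values in; drop them from B, C, H.
C has just one choice, so C = 3. Strike 3 from B, F.
F has just one choice, so F = 9. So B, G can't be 9.
B must be 7 (only option left). Strike 7 from G.
No further eliminations apply; H can still be any of 2, 5, 10.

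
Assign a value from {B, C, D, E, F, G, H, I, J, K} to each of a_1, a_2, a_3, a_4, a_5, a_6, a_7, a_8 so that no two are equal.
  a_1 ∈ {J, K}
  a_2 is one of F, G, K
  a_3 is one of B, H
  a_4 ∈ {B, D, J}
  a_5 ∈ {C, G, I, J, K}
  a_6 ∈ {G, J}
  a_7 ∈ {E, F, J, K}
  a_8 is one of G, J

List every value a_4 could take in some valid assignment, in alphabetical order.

B, D

The 2 variables a_6 and a_8 are confined to {G, J}, which locks those values in; drop them from a_1, a_2, a_4, a_5, a_7.
a_1 must be K (only option left). So a_2, a_5, a_7 can't be K.
That leaves a_2 = F. Strike F from a_7.
a_7 has just one choice, so a_7 = E.
No further eliminations apply; a_4 can still be any of B, D.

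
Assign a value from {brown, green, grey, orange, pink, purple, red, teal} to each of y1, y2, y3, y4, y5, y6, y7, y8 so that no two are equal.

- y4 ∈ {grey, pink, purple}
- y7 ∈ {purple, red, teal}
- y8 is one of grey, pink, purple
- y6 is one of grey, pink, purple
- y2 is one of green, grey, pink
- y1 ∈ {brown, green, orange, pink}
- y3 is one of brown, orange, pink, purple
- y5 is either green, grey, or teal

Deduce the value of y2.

The 8 variables together cover exactly {brown, green, grey, orange, pink, purple, red, teal} — 8 values for 8 variables — and red appears only in y7's list, so y7 = red.
The 7 still-open variables draw from only 7 values {brown, green, grey, orange, pink, purple, teal}, so each is used; only y5 can be teal, hence y5 = teal.
The 3 variables y4, y6, y8 are confined to {grey, pink, purple}, which locks those values in; drop them from y1, y2, y3.
So y2 = green.

green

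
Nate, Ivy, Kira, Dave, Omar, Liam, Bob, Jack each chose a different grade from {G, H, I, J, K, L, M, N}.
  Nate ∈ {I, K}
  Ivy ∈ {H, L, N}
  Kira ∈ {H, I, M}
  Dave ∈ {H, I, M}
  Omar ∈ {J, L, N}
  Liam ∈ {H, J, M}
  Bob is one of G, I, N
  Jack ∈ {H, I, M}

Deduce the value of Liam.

J

Among the 8 variables, G fits only Bob (and all 8 values in {G, H, I, J, K, L, M, N} must be used), so Bob = G.
Among the 7 still-open variables, K fits only Nate (and all 7 values in {H, I, J, K, L, M, N} must be used), so Nate = K.
Kira, Dave, Jack share exactly the 3 values {H, I, M}; by pigeonhole those values go to them, so strike H, I, M from Ivy, Liam.
So Liam = J.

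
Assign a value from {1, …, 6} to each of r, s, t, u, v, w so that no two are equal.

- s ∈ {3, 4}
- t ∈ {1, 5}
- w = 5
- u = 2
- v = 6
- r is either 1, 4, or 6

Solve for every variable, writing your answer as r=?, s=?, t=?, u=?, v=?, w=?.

r=4, s=3, t=1, u=2, v=6, w=5

u must be 2 (only option left).
v must be 6 (only option left). Eliminate 6 elsewhere: r.
w's domain is down to {5}, so w = 5. Eliminate 5 elsewhere: t.
That leaves t = 1. Strike 1 from r.
r must be 4 (only option left). Strike 4 from s.
That leaves s = 3.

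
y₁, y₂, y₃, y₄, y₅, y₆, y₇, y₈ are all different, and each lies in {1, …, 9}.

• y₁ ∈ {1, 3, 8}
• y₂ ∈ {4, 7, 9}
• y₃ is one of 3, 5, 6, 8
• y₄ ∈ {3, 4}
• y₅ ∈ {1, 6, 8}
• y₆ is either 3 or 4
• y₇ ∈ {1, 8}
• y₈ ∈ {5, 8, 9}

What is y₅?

6

Among the 8 variables, 7 fits only y₂ (and all 8 values in {1, 3, 4, 5, 6, 7, 8, 9} must be used), so y₂ = 7.
Among the 7 still-open variables, 9 fits only y₈ (and all 7 values in {1, 3, 4, 5, 6, 8, 9} must be used), so y₈ = 9.
Among the 6 still-open variables, 5 fits only y₃ (and all 6 values in {1, 3, 4, 5, 6, 8} must be used), so y₃ = 5.
The 5 still-open variables draw from only 5 values {1, 3, 4, 6, 8}, so each is used; only y₅ can be 6, hence y₅ = 6.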